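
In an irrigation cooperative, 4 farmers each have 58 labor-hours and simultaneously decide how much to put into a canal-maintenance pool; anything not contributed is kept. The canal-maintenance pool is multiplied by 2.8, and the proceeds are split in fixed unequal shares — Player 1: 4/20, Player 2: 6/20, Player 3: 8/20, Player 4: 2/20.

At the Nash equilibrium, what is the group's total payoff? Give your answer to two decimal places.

A player with share s gets back 2.8·s per unit contributed, so full contribution is dominant for anyone with s > 1/2.8 = 0.3571 and zero contribution is dominant for anyone below.
The only share above 0.3571 is Player 3's 8/20, contributing 58; the remaining 3 contribute 0. Total contributed: 58.
The canal-maintenance pool pays out 2.8 × 58 = 162.40 in total (split across the unequal shares, but the aggregate is all that matters for the group sum).
The 3 free-riders keep 58 each, adding 174. Group total = 174 + 162.40 = 336.40.

336.40 labor-hours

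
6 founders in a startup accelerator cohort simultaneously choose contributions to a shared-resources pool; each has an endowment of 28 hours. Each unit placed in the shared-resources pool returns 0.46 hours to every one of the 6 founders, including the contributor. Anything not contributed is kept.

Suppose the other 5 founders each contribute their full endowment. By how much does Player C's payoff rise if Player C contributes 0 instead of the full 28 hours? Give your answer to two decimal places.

15.12 hours

Switching from a contribution of 28 to 0 lets Player C keep an extra 28 hours, but lowers the shared-resources pool by 28, which costs Player C their own share of that drop: 0.46 × 28 = 12.88.
Net gain = 28 − 12.88 = 15.12. The private return per contributed unit (0.46) is below 1, so free-riding is indeed the best response regardless of what the others do.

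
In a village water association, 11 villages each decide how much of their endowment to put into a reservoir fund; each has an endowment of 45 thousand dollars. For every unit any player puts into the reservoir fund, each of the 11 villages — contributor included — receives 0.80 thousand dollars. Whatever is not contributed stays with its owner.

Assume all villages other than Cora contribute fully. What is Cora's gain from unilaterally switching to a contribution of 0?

9.00 thousand dollars

Switching from a contribution of 45 to 0 lets Cora keep an extra 45 thousand dollars, but lowers the reservoir fund by 45, which costs Cora their own share of that drop: 0.80 × 45 = 36.00.
Net gain = 45 − 36.00 = 9.00. The private return per contributed unit (0.80) is below 1, so free-riding is indeed the best response regardless of what the others do.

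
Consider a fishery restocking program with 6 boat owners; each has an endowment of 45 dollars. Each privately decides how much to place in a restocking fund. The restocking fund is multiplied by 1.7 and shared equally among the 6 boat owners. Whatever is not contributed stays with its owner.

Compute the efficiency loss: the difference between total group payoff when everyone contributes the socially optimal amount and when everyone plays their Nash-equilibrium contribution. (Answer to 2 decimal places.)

Each contributed unit returns 1.7/6 = 0.2833 to its contributor — below 1 — so contributing 0 is dominant for every player. At the Nash equilibrium everyone keeps their 45, and the group total is 6 × 45 = 270.
Each contributed unit returns 1.700 to the group as a whole (0.2833 to each of 6 players), which exceeds 1, so the social optimum is full contribution: group total = 1.700 × 270 = 459.00.
Efficiency loss = 459.00 − 270 = 189.00.

189.00 dollars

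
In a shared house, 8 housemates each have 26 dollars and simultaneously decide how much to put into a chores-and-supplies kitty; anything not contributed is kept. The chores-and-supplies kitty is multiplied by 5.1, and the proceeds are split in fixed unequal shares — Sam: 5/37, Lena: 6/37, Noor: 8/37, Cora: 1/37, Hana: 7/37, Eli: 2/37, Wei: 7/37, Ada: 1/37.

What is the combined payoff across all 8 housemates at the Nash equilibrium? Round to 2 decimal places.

For player j, contributing a unit is worthwhile iff 5.1 × (j's share) ≥ 1, i.e. iff j's share is at least 0.1961.
The only share above 0.1961 is Noor's 8/37, contributing 26; the remaining 7 contribute 0. Total contributed: 26.
The chores-and-supplies kitty pays out 5.1 × 26 = 132.60 in total (split across the unequal shares, but the aggregate is all that matters for the group sum).
The 7 free-riders keep 26 each, adding 182. Group total = 182 + 132.60 = 314.60.

314.60 dollars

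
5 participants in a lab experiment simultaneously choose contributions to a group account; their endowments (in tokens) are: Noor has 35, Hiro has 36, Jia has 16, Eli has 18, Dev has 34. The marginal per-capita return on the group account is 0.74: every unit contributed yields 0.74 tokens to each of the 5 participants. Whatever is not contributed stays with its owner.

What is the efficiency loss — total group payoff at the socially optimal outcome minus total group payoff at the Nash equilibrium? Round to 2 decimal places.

375.30 tokens

The private return per contributed unit is 0.74 < 1 for everyone, so the Nash equilibrium is zero contribution and the group total is Σ E_j = 35 + 36 + 16 + 18 + 34 = 139.
Each contributed unit returns 3.700 to the group, so the social optimum is full contribution by everyone: group total = 3.700 × 139 = 514.30.
Efficiency loss = (3.700 − 1) × 139 = 375.30.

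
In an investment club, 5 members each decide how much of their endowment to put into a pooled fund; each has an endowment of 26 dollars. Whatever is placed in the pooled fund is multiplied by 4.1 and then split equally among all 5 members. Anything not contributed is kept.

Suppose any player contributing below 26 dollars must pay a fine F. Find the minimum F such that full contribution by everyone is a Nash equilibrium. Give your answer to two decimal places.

Given the others contribute fully, the best deviation is to contribute 0 (any partial contribution still incurs the fine and gives up units whose private return 0.8200 is below 1).
Deviating from 26 to 0 saves 26 dollars but forfeits the deviator's share of the drop in the pooled fund: 4.1/5 × 26 = 21.32.
So the deviation gain is 26 − 21.32 = 4.68, and the fine must be at least 4.68 dollars to wipe it out.

4.68 dollars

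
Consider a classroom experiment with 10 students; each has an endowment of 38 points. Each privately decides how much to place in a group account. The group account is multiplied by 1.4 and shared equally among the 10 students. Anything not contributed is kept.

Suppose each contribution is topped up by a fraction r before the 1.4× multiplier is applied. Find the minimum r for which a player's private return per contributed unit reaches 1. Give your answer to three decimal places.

With matching at rate r, one contributed unit becomes (1 + r) in the group account and returns 1.4 × (1 + r) / 10 to the contributor.
Setting this equal to 1: 1 + r = 10/1.4 = 7.1429.
So the minimum matching rate is r = 7.1429 − 1 = 6.143.

6.143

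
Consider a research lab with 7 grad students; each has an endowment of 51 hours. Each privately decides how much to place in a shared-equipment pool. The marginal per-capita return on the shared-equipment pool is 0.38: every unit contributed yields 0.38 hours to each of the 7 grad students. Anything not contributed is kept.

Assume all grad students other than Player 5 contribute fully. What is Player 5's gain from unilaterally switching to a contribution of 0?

Switching from a contribution of 51 to 0 lets Player 5 keep an extra 51 hours, but lowers the shared-equipment pool by 51, which costs Player 5 their own share of that drop: 0.38 × 51 = 19.38.
Net gain = 51 − 19.38 = 31.62. The private return per contributed unit (0.38) is below 1, so free-riding is indeed the best response regardless of what the others do.

31.62 hours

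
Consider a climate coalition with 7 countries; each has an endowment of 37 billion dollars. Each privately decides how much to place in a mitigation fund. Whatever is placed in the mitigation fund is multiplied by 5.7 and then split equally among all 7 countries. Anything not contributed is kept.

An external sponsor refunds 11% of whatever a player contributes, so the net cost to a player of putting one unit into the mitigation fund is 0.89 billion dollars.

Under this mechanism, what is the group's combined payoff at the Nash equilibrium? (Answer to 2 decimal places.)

259.00 billion dollars

The effective private return is (5.7/7) / 0.89 = 0.9149, which is still under 1, so the mechanism doesn't change anyone's dominant strategy: zero contribution.
At the Nash equilibrium no one contributes; group total payoff = 7 × 37 = 259.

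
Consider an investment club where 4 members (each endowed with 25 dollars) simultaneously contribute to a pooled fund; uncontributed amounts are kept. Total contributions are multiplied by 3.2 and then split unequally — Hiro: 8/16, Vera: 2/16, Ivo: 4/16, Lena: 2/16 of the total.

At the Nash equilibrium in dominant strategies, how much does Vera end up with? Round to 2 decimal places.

35.00 dollars

Player j's private return per contributed unit is 3.2 × (j's share). Contributing is weakly dominant for j when that share is at least 1/3.2 = 0.3125, and contributing 0 is dominant otherwise.
Hiro alone (share 8/16) is above the threshold, contributing 25; the remaining 3 contribute 0. Total contributed: 25.
Vera keeps 25 and receives 3.2 × 25 × 2/16 = 10.00 from the pooled fund, for a payoff of 35.00.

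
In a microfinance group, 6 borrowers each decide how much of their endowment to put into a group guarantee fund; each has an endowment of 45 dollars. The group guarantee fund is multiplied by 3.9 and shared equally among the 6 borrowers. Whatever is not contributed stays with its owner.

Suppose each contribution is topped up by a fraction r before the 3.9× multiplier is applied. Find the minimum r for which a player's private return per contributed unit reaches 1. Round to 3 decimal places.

0.538

With matching at rate r, one contributed unit becomes (1 + r) in the group guarantee fund and returns 3.9 × (1 + r) / 6 to the contributor.
Setting this equal to 1: 1 + r = 6/3.9 = 1.5385.
So the minimum matching rate is r = 1.5385 − 1 = 0.538.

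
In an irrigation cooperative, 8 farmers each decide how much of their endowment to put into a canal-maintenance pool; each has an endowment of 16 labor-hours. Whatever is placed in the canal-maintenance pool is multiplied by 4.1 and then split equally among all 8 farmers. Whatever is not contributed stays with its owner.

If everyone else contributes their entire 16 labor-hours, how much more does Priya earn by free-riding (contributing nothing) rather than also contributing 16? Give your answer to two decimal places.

Switching from a contribution of 16 to 0 lets Priya keep an extra 16 labor-hours, but lowers the canal-maintenance pool by 16, which costs Priya their own share of that drop: 4.1/8 × 16 = 8.20.
Net gain = 16 − 8.20 = 7.80. The private return per contributed unit (0.5125) is below 1, so free-riding is indeed the best response regardless of what the others do.

7.80 labor-hours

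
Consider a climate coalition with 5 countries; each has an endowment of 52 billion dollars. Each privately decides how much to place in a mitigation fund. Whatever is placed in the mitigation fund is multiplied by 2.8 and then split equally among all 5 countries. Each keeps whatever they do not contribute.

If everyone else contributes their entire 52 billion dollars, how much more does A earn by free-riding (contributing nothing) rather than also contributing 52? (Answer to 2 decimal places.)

22.88 billion dollars

Switching from a contribution of 52 to 0 lets A keep an extra 52 billion dollars, but lowers the mitigation fund by 52, which costs A their own share of that drop: 2.8/5 × 52 = 29.12.
Net gain = 52 − 29.12 = 22.88. The private return per contributed unit (0.5600) is below 1, so free-riding is indeed the best response regardless of what the others do.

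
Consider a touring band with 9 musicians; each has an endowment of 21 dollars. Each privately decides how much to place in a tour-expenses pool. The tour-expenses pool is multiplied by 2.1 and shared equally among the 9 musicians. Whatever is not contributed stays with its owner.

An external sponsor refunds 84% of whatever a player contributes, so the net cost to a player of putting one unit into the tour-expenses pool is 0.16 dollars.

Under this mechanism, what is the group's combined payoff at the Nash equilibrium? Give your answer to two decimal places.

555.66 dollars

Under the mechanism each unit contributed yields (2.1/9) / 0.16 = 1.4583 back to its contributor per unit of net cost, which exceeds 1, making full contribution the dominant choice for everyone.
At the Nash equilibrium everyone contributes 21. Group total payoff = 9 × (21 × 0.84 + 2.1 × 21) = 555.66.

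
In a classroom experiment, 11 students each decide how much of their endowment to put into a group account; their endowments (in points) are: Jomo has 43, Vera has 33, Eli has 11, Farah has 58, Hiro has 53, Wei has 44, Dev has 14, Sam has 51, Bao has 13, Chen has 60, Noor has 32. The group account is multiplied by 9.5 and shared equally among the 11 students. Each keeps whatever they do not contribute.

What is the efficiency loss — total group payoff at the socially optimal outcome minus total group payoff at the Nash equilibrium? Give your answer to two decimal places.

The private return per contributed unit is 9.5/11 = 0.8636 < 1 for every player regardless of endowment, so the Nash equilibrium is zero contribution and the group total is Σ E_j = 43 + 33 + 11 + 58 + 53 + 44 + 14 + 51 + 13 + 60 + 32 = 412.
Each contributed unit returns 9.500 to the group, so the social optimum is full contribution by everyone: group total = 9.500 × 412 = 3914.00.
Efficiency loss = (9.500 − 1) × 412 = 3502.00.

3502.00 points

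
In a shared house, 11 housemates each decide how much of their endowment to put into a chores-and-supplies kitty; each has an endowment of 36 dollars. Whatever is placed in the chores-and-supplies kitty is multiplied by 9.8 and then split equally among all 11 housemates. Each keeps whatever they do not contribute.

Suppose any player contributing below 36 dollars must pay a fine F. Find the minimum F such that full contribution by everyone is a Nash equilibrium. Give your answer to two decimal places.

3.93 dollars

Given the others contribute fully, the best deviation is to contribute 0 (any partial contribution still incurs the fine and gives up units whose private return 0.8909 is below 1).
Deviating from 36 to 0 saves 36 dollars but forfeits the deviator's share of the drop in the chores-and-supplies kitty: 9.8/11 × 36 = 32.07.
So the deviation gain is 36 − 32.07 = 3.93, and the fine must be at least 3.93 dollars to wipe it out.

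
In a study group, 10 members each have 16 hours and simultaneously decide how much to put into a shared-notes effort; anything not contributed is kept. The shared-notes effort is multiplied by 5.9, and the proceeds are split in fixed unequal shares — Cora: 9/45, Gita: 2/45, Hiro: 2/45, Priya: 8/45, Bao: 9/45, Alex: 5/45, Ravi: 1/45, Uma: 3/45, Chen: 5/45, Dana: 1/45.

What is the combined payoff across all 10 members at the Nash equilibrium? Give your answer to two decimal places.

395.20 hours

For player j, contributing a unit is worthwhile iff 5.9 × (j's share) ≥ 1, i.e. iff j's share is at least 0.1695.
The shares above 0.1695 belong to Cora, Priya and Bao, contributing 16 each; the remaining 7 contribute 0. Total contributed: 48.
The shared-notes effort pays out 5.9 × 48 = 283.20 in total (split across the unequal shares, but the aggregate is all that matters for the group sum).
The 7 free-riders keep 16 each, adding 112. Group total = 112 + 283.20 = 395.20.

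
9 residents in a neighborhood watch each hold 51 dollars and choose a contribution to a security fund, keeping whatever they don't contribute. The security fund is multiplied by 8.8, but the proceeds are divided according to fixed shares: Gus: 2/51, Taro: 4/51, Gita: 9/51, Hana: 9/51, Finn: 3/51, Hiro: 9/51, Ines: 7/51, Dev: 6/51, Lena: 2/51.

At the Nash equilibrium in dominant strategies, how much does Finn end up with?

Player j's private return per contributed unit is 8.8 × (j's share). Contributing is weakly dominant for j when that share is at least 1/8.8 = 0.1136, and contributing 0 is dominant otherwise.
Gita, Hana, Hiro, Ines and Dev are above the threshold, contributing 51 each; the remaining 4 contribute 0. Total contributed: 255.
Finn keeps 51 and receives 8.8 × 255 × 3/51 = 132.00 from the security fund, for a payoff of 183.00.

183.00 dollars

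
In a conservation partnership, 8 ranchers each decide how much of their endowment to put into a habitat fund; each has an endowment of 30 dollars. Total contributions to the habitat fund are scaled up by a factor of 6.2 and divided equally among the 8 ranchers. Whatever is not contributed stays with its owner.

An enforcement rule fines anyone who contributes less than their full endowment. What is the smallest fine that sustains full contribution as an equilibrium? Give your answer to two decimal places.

Given the others contribute fully, the best deviation is to contribute 0 (any partial contribution still incurs the fine and gives up units whose private return 0.7750 is below 1).
Deviating from 30 to 0 saves 30 dollars but forfeits the deviator's share of the drop in the habitat fund: 6.2/8 × 30 = 23.25.
So the deviation gain is 30 − 23.25 = 6.75, and the fine must be at least 6.75 dollars to wipe it out.

6.75 dollars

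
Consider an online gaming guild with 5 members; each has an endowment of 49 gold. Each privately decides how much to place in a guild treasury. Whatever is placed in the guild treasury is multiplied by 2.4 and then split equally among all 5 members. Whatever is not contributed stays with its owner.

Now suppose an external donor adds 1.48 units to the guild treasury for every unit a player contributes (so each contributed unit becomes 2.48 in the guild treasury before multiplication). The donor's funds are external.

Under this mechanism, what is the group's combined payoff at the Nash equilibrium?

1458.24 gold

Under the mechanism each unit contributed yields 2.4 × 2.48 / 5 = 1.1904 back to its contributor per unit of net cost, which exceeds 1, making full contribution the dominant choice for everyone.
At the Nash equilibrium everyone contributes 49. Group total payoff = 2.4 × 2.48 × 245 = 1458.24.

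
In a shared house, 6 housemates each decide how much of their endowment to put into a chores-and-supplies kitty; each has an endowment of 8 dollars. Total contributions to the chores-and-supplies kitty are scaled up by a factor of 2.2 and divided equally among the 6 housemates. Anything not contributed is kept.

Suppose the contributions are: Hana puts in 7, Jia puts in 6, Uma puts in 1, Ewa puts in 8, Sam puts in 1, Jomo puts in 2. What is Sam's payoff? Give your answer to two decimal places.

16.17 dollars

Total contributed: 7 + 6 + 1 + 8 + 1 + 2 = 25.
Each receives 2.2 × 25 / 6 = 9.17 from the chores-and-supplies kitty.
Sam keeps 8 − 1 = 7, so Sam's payoff is 7 + 9.17 = 16.17.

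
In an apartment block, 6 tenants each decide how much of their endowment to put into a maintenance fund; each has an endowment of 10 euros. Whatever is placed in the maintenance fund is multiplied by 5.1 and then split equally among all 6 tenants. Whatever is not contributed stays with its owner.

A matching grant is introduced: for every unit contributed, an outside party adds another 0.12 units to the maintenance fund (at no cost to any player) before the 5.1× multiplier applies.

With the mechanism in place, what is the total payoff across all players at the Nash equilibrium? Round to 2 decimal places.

60.00 euros

With the mechanism, a contributed unit returns 5.1 × 1.12 / 6 = 0.9520 per unit of net cost — still below 1 — so contributing 0 remains dominant for every player.
Everyone keeps their endowment and the group total is 6 × 10 = 60.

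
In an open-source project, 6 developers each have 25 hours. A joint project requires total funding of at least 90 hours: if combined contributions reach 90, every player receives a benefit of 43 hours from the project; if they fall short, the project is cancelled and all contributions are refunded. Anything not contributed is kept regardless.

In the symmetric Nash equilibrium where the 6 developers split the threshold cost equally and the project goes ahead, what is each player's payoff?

53 hours

Equal share of the threshold: 90/6 = 15.
At this profile no one gains by cutting their contribution: any cut drops the total below 90, the project is cancelled, contributions are refunded, and the deviator ends with 25, which is less than 25 − 15 + 43 = 53. Contributing more than 15 just wastes the excess. So contributing exactly 15 is a best response.
Each player's payoff: 25 − 15 + 43 = 53.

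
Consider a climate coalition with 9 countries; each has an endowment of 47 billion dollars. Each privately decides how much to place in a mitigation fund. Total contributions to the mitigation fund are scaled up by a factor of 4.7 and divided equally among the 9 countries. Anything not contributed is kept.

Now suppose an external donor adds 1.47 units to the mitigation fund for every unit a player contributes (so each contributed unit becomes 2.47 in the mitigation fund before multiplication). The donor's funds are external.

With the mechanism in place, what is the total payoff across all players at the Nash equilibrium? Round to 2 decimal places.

With the mechanism, a contributed unit returns 4.7 × 2.47 / 9 = 1.2899 per unit of net cost to the contributor — now above 1 — so contributing fully is weakly dominant for every player.
So the Nash equilibrium is full contribution by all 9; the group earns 4.7 × 2.47 × 423 = 4910.61.

4910.61 billion dollars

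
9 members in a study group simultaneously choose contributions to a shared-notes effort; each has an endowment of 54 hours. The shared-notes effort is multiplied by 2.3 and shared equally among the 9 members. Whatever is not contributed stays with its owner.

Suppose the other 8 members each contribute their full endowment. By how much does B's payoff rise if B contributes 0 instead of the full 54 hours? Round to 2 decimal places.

Switching from a contribution of 54 to 0 lets B keep an extra 54 hours, but lowers the shared-notes effort by 54, which costs B their own share of that drop: 2.3/9 × 54 = 13.80.
Net gain = 54 − 13.80 = 40.20. The private return per contributed unit (0.2556) is below 1, so free-riding is indeed the best response regardless of what the others do.

40.20 hours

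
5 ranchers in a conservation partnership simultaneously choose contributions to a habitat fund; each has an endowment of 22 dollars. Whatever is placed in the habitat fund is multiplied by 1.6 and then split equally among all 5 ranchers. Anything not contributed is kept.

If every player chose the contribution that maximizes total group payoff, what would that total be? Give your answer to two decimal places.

Each contributed unit returns 1.600 to the group as a whole (0.3200 to each of 5 players), which exceeds 1, so the social optimum is full contribution: group total = 1.600 × 110 = 176.00.

176.00 dollars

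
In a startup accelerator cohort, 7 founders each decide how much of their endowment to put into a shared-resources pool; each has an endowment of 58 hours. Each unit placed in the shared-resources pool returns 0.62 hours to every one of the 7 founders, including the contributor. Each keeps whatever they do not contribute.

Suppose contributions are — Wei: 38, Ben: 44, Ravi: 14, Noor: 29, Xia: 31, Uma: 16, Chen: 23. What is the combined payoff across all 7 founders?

1057.30 hours

Total contributed: 38 + 44 + 14 + 29 + 31 + 16 + 23 = 195; total kept: 7 × 58 − 195 = 211.
The shared-resources pool pays out 0.62 × 7 × 195 = 846.30 in aggregate.
Group total = 211 + 846.30 = 1057.30.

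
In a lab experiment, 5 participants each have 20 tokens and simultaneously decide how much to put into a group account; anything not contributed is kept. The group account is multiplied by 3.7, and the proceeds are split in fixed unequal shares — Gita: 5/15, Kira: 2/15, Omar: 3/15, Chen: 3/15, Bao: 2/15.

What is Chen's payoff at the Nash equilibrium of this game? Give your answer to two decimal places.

A player with share s gets back 3.7·s per unit contributed, so full contribution is dominant for anyone with s > 1/3.7 = 0.2703 and zero contribution is dominant for anyone below.
Only Gita (5/15) clears that bar, contributing 20; the remaining 4 contribute 0. Total contributed: 20.
Chen keeps 20 and receives 3.7 × 20 × 3/15 = 14.80 from the group account, for a payoff of 34.80.

34.80 tokens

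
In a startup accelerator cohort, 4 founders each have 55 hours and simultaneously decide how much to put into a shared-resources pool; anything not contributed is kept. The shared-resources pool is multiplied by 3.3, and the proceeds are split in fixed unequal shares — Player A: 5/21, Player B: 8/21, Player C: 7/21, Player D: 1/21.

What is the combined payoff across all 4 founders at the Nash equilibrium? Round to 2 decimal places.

Each unit j contributes comes back to j as 3.3 × (j's share), so j prefers to contribute only if that share exceeds 1/3.3 = 0.3030; otherwise keeping the unit dominates.
Player B and Player C are above the threshold, contributing 55 each; the remaining 2 contribute 0. Total contributed: 110.
The shared-resources pool pays out 3.3 × 110 = 363.00 in total (split across the unequal shares, but the aggregate is all that matters for the group sum).
The 2 free-riders keep 55 each, adding 110. Group total = 110 + 363.00 = 473.00.

473.00 hours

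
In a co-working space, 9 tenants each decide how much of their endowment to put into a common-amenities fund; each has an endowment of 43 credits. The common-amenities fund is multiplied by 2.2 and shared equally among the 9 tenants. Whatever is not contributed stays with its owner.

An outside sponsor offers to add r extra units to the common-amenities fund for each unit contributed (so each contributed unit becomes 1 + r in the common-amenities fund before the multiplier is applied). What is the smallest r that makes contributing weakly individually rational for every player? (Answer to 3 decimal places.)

With matching at rate r, one contributed unit becomes (1 + r) in the common-amenities fund and returns 2.2 × (1 + r) / 9 to the contributor.
Setting this equal to 1: 1 + r = 9/2.2 = 4.0909.
So the minimum matching rate is r = 4.0909 − 1 = 3.091.

3.091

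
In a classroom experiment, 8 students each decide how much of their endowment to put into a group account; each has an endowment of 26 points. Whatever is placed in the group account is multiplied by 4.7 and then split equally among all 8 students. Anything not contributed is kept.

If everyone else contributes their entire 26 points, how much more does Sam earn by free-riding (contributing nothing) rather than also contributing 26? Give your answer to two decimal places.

Switching from a contribution of 26 to 0 lets Sam keep an extra 26 points, but lowers the group account by 26, which costs Sam their own share of that drop: 4.7/8 × 26 = 15.27.
Net gain = 26 − 15.27 = 10.73. The private return per contributed unit (0.5875) is below 1, so free-riding is indeed the best response regardless of what the others do.

10.73 points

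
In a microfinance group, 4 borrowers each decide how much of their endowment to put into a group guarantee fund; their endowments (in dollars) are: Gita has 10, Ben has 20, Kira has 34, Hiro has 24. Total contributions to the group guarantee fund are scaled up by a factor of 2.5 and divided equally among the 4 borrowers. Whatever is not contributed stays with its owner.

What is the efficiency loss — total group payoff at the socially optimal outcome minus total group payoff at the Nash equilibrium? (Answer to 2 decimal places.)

132.00 dollars

The private return per contributed unit is 2.5/4 = 0.6250 < 1 for every player regardless of endowment, so the Nash equilibrium is zero contribution and the group total is Σ E_j = 10 + 20 + 34 + 24 = 88.
Each contributed unit returns 2.500 to the group, so the social optimum is full contribution by everyone: group total = 2.500 × 88 = 220.00.
Efficiency loss = (2.500 − 1) × 88 = 132.00.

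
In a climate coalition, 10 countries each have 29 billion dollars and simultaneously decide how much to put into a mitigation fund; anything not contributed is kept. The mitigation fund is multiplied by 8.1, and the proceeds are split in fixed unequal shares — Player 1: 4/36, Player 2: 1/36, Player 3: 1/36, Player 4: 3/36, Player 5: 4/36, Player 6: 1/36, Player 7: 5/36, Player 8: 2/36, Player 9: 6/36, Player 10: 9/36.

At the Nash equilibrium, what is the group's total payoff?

907.70 billion dollars

For player j, contributing a unit is worthwhile iff 8.1 × (j's share) ≥ 1, i.e. iff j's share is at least 0.1235.
Player 7, Player 9 and Player 10 are above the threshold, contributing 29 each; the remaining 7 contribute 0. Total contributed: 87.
The mitigation fund pays out 8.1 × 87 = 704.70 in total (split across the unequal shares, but the aggregate is all that matters for the group sum).
The 7 free-riders keep 29 each, adding 203. Group total = 203 + 704.70 = 907.70.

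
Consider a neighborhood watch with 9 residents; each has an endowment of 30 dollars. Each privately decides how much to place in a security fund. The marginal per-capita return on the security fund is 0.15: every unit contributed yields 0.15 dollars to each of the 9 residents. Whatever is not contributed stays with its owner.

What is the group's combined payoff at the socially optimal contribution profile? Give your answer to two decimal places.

364.50 dollars

Each contributed unit returns 1.350 to the group as a whole (0.15 to each of 9 players), which exceeds 1, so the social optimum is full contribution: group total = 1.350 × 270 = 364.50.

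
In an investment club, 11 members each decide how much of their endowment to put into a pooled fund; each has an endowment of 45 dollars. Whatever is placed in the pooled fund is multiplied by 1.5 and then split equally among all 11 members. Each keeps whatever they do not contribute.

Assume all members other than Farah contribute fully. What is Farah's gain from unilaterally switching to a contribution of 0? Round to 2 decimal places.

38.86 dollars

Switching from a contribution of 45 to 0 lets Farah keep an extra 45 dollars, but lowers the pooled fund by 45, which costs Farah their own share of that drop: 1.5/11 × 45 = 6.14.
Net gain = 45 − 6.14 = 38.86. The private return per contributed unit (0.1364) is below 1, so free-riding is indeed the best response regardless of what the others do.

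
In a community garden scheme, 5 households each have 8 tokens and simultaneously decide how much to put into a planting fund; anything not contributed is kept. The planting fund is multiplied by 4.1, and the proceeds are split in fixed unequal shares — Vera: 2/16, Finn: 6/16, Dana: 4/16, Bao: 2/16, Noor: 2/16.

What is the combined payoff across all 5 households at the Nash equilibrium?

89.60 tokens

For player j, contributing a unit is worthwhile iff 4.1 × (j's share) ≥ 1, i.e. iff j's share is at least 0.2439.
The shares above 0.2439 belong to Finn and Dana, contributing 8 each; the remaining 3 contribute 0. Total contributed: 16.
The planting fund pays out 4.1 × 16 = 65.60 in total (split across the unequal shares, but the aggregate is all that matters for the group sum).
The 3 free-riders keep 8 each, adding 24. Group total = 24 + 65.60 = 89.60.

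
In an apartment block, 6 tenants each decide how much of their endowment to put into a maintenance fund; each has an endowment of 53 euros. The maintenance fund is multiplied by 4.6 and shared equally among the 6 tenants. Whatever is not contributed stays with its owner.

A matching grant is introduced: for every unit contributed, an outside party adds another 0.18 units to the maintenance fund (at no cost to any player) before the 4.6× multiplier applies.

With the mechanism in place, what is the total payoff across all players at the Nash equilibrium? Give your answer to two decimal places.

318.00 euros

Even with the mechanism, each unit contributed returns only 4.6 × 1.18 / 6 = 0.9047 per unit of net cost, so contributing nothing is still dominant.
Everyone keeps their endowment and the group total is 6 × 53 = 318.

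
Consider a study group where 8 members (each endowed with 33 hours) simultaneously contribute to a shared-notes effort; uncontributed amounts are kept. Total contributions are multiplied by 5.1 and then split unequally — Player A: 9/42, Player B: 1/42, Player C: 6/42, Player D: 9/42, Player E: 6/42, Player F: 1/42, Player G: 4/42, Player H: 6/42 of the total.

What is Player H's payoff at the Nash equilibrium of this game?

81.09 hours

Each unit j contributes comes back to j as 5.1 × (j's share), so j prefers to contribute only if that share exceeds 1/5.1 = 0.1961; otherwise keeping the unit dominates.
The shares above 0.1961 belong to Player A and Player D, contributing 33 each; the remaining 6 contribute 0. Total contributed: 66.
Player H keeps 33 and receives 5.1 × 66 × 6/42 = 48.09 from the shared-notes effort, for a payoff of 81.09.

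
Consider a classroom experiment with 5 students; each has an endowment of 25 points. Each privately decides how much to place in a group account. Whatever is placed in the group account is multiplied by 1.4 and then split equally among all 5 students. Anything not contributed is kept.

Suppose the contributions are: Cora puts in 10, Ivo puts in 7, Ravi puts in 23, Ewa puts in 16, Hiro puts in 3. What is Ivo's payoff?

Total contributed: 10 + 7 + 23 + 16 + 3 = 59.
Each receives 1.4 × 59 / 5 = 16.52 from the group account.
Ivo keeps 25 − 7 = 18, so Ivo's payoff is 18 + 16.52 = 34.52.

34.52 points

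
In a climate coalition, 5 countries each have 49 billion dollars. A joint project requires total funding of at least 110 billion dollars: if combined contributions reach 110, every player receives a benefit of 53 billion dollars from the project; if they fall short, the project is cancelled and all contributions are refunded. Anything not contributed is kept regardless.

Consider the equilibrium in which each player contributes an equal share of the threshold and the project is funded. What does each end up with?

80 billion dollars

Equal share of the threshold: 110/5 = 22.
At this profile no one gains by cutting their contribution: any cut drops the total below 110, the project is cancelled, contributions are refunded, and the deviator ends with 49, which is less than 49 − 22 + 53 = 80. Contributing more than 22 just wastes the excess. So contributing exactly 22 is a best response.
Each player's payoff: 49 − 22 + 53 = 80.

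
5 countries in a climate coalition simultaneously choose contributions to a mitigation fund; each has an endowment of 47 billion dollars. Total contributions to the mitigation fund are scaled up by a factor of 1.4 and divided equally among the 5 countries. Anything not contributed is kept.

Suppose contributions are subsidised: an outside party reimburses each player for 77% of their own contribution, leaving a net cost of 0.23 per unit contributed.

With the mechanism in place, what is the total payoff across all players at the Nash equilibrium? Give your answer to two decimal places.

509.95 billion dollars

The effective private return per unit is now (1.4/5) / 0.23 = 1.2174 > 1, so every player's dominant strategy flips to full contribution.
So the Nash equilibrium is full contribution by all 5; the group earns 5 × (47 × 0.77 + 1.4 × 47) = 509.95.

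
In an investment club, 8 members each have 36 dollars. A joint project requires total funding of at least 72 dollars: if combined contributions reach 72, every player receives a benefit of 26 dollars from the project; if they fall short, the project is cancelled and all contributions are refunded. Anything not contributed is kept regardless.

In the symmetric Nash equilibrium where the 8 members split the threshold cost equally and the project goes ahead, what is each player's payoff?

53 dollars

Equal share of the threshold: 72/8 = 9.
At this profile no one gains by cutting their contribution: any cut drops the total below 72, the project is cancelled, contributions are refunded, and the deviator ends with 36, which is less than 36 − 9 + 26 = 53. Contributing more than 9 just wastes the excess. So contributing exactly 9 is a best response.
Each player's payoff: 36 − 9 + 26 = 53.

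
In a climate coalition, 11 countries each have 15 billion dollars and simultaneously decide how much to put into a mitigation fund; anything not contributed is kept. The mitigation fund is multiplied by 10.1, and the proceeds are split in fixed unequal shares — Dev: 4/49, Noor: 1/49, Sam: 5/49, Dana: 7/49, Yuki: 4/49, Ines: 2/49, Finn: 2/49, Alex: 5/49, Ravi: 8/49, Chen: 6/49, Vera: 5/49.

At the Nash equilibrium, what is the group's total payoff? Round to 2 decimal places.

984.00 billion dollars

Player j's private return per contributed unit is 10.1 × (j's share). Contributing is weakly dominant for j when that share is at least 1/10.1 = 0.0990, and contributing 0 is dominant otherwise.
Sam, Dana, Alex, Ravi, Chen and Vera are above the threshold, contributing 15 each; the remaining 5 contribute 0. Total contributed: 90.
The mitigation fund pays out 10.1 × 90 = 909.00 in total (split across the unequal shares, but the aggregate is all that matters for the group sum).
The 5 free-riders keep 15 each, adding 75. Group total = 75 + 909.00 = 984.00.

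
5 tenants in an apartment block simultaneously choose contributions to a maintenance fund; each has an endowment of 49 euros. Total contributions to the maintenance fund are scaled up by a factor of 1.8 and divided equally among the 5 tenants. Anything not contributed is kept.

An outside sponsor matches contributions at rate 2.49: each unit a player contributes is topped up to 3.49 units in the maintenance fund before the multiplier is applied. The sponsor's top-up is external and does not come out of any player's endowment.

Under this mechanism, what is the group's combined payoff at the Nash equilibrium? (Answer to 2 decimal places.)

1539.09 euros

With the mechanism, a contributed unit returns 1.8 × 3.49 / 5 = 1.2564 per unit of net cost to the contributor — now above 1 — so contributing fully is weakly dominant for every player.
So the Nash equilibrium is full contribution by all 5; the group earns 1.8 × 3.49 × 245 = 1539.09.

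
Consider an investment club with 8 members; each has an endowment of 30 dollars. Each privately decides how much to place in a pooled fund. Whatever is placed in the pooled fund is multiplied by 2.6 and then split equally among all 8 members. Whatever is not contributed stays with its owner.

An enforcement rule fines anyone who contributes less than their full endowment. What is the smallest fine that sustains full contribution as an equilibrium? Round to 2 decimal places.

20.25 dollars

Given the others contribute fully, the best deviation is to contribute 0 (any partial contribution still incurs the fine and gives up units whose private return 0.3250 is below 1).
Deviating from 30 to 0 saves 30 dollars but forfeits the deviator's share of the drop in the pooled fund: 2.6/8 × 30 = 9.75.
So the deviation gain is 30 − 9.75 = 20.25, and the fine must be at least 20.25 dollars to wipe it out.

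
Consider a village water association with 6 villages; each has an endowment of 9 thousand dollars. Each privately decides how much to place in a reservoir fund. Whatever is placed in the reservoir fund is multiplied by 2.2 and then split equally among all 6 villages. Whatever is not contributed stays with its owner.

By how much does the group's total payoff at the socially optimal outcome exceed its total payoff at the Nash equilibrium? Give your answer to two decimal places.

64.80 thousand dollars

Each contributed unit returns 2.2/6 = 0.3667 to its contributor — below 1 — so contributing 0 is dominant for every player. At the Nash equilibrium everyone keeps their 9, and the group total is 6 × 9 = 54.
Each contributed unit returns 2.200 to the group as a whole (0.3667 to each of 6 players), which exceeds 1, so the social optimum is full contribution: group total = 2.200 × 54 = 118.80.
Efficiency loss = 118.80 − 54 = 64.80.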